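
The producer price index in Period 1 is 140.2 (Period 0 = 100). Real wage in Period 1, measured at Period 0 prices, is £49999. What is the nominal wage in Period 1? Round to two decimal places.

70098.60

Nominal = Real × (Index/100) = 49999 × (140.2/100)
        = 49999 × 1.402 = 70098.5980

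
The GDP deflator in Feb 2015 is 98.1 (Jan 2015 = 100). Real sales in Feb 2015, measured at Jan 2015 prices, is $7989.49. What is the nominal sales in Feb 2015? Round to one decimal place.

7837.7

Nominal = Real × (Index/100) = 7989.49 × (98.1/100)
        = 7989.49 × 0.981 = 7837.6897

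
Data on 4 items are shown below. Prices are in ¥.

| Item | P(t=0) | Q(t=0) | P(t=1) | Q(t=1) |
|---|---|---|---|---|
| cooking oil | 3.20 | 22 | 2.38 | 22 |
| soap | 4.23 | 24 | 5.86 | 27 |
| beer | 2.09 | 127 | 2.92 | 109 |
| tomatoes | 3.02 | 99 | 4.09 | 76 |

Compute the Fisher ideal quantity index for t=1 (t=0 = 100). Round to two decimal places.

86.93

Laspeyres component (base-period weights):
ΣP(t=0)Q(t=1) = 3.20×22 + 4.23×27 + 2.09×109 + 3.02×76 = 70.4 + 114.21 + 227.81 + 229.52 = 641.94
ΣP(t=0)Q(t=0) = 3.20×22 + 4.23×24 + 2.09×127 + 3.02×99 = 70.4 + 101.52 + 265.43 + 298.98 = 736.33
L = 641.94 / 736.33 × 100 = 87.1810
Paasche component (current-period weights):
ΣP(t=1)Q(t=1) = 2.38×22 + 5.86×27 + 2.92×109 + 4.09×76 = 52.36 + 158.22 + 318.28 + 310.84 = 839.7
ΣP(t=1)Q(t=0) = 2.38×22 + 5.86×24 + 2.92×127 + 4.09×99 = 52.36 + 140.64 + 370.84 + 404.91 = 968.75
P = 839.7 / 968.75 × 100 = 86.6787
Fisher = √(L × P) = √(87.1810 × 86.6787) = 86.9295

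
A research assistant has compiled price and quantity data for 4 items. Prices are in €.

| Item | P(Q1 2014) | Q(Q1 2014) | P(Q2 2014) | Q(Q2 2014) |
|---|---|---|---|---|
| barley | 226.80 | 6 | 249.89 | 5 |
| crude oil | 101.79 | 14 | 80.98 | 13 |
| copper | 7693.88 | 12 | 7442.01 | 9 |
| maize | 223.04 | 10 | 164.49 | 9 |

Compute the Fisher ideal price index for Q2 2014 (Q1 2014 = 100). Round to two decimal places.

Laspeyres component (base-period weights):
ΣP(Q2 2014)Q(Q1 2014) = 249.89×6 + 80.98×14 + 7442.01×12 + 164.49×10 = 1499.34 + 1133.72 + 89304.12 + 1644.9 = 93582.08
ΣP(Q1 2014)Q(Q1 2014) = 226.80×6 + 101.79×14 + 7693.88×12 + 223.04×10 = 1360.8 + 1425.06 + 92326.56 + 2230.4 = 97342.82
L = 93582.08 / 97342.82 × 100 = 96.1366
Paasche component (current-period weights):
ΣP(Q2 2014)Q(Q2 2014) = 249.89×5 + 80.98×13 + 7442.01×9 + 164.49×9 = 1249.45 + 1052.74 + 66978.09 + 1480.41 = 70760.69
ΣP(Q1 2014)Q(Q2 2014) = 226.80×5 + 101.79×13 + 7693.88×9 + 223.04×9 = 1134 + 1323.27 + 69244.92 + 2007.36 = 73709.55
P = 70760.69 / 73709.55 × 100 = 95.9994
Fisher = √(L × P) = √(96.1366 × 95.9994) = 96.0680

96.07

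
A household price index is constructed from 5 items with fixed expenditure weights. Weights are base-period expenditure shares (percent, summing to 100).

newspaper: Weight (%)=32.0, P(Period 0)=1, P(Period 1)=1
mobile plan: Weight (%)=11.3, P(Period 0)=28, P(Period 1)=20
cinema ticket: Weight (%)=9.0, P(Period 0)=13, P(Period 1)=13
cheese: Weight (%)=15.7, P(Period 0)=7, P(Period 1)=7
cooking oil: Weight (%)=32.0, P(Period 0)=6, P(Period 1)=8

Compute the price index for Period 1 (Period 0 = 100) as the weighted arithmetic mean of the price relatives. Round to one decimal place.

107.4

newspaper: 32.0 × (1/1) = 32.0 × 1.000000 = 32.0000
mobile plan: 11.3 × (20/28) = 11.3 × 0.714286 = 8.0714
cinema ticket: 9.0 × (13/13) = 9.0 × 1.000000 = 9.0000
cheese: 15.7 × (7/7) = 15.7 × 1.000000 = 15.7000
cooking oil: 32.0 × (8/6) = 32.0 × 1.333333 = 42.6667
Index = Σ wᵢ·(p₁ᵢ/p₀ᵢ) = 32.0000 + 8.0714 + 9.0000 + 15.7000 + 42.6667 = 107.4381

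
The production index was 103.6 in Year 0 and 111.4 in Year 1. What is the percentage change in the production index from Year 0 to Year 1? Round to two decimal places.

7.53%

Change = (111.4 − 103.6) / 103.6 × 100
       = 7.8 / 103.6 × 100 = 7.5290%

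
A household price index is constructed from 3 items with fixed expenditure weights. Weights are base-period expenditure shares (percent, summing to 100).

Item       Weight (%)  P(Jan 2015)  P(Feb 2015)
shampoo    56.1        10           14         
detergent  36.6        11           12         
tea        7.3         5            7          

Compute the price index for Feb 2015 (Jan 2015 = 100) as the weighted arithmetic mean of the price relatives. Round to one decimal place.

128.7

shampoo: 56.1 × (14/10) = 56.1 × 1.400000 = 78.5400
detergent: 36.6 × (12/11) = 36.6 × 1.090909 = 39.9273
tea: 7.3 × (7/5) = 7.3 × 1.400000 = 10.2200
Index = Σ wᵢ·(p₁ᵢ/p₀ᵢ) = 78.5400 + 39.9273 + 10.2200 = 128.6873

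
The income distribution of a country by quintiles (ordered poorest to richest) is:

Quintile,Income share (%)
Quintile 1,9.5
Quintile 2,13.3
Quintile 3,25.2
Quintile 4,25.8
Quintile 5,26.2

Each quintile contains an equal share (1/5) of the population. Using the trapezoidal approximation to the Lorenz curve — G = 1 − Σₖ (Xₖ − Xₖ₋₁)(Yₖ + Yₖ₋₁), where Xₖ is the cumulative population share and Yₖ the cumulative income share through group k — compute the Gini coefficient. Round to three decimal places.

0.184

Cumulative income shares Yₖ: 0.0950, 0.2280, 0.4800, 0.7380, 1.0000
Σ (Xₖ−Xₖ₋₁)(Yₖ+Yₖ₋₁) = (1/5)(0.0950+0.0000) + (1/5)(0.2280+0.0950) + (1/5)(0.4800+0.2280) + (1/5)(0.7380+0.4800) + (1/5)(1.0000+0.7380)
  = 0.0190 + 0.0646 + 0.1416 + 0.2436 + 0.3476 = 0.8164
G = 1 − 0.8164 = 0.1836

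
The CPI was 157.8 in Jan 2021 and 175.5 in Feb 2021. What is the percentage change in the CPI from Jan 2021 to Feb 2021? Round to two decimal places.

11.22%

Change = (175.5 − 157.8) / 157.8 × 100
       = 17.7 / 157.8 × 100 = 11.2167%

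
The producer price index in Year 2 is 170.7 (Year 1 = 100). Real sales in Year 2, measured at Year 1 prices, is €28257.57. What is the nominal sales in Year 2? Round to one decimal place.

Nominal = Real × (Index/100) = 28257.57 × (170.7/100)
        = 28257.57 × 1.707 = 48235.6720

48235.7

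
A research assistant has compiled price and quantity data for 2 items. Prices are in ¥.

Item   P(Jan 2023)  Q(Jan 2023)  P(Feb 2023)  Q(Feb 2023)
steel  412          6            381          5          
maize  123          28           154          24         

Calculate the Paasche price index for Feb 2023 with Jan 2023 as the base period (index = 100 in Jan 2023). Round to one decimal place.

Paasche price index uses current-period quantities as weights.
ΣP(Feb 2023)·Q(Feb 2023) = 381×5 + 154×24 = 1905 + 3696 = 5601
ΣP(Jan 2023)·Q(Feb 2023) = 412×5 + 123×24 = 2060 + 2952 = 5012
Index = 5601 / 5012 × 100 = 111.7518

111.8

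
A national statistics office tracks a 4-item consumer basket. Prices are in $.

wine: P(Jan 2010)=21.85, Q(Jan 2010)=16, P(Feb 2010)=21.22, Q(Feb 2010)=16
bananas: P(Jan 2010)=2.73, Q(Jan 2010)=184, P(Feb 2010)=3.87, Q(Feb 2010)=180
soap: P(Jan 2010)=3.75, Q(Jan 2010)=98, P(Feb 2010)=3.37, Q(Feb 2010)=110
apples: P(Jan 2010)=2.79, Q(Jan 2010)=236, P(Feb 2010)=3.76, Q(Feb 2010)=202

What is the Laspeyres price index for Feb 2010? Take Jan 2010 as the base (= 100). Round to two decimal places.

Laspeyres price index uses base-period quantities as weights.
ΣP(Feb 2010)·Q(Jan 2010) = 21.22×16 + 3.87×184 + 3.37×98 + 3.76×236 = 339.52 + 712.08 + 330.26 + 887.36 = 2269.22
ΣP(Jan 2010)·Q(Jan 2010) = 21.85×16 + 2.73×184 + 3.75×98 + 2.79×236 = 349.6 + 502.32 + 367.5 + 658.44 = 1877.86
Index = 2269.22 / 1877.86 × 100 = 120.8407

120.84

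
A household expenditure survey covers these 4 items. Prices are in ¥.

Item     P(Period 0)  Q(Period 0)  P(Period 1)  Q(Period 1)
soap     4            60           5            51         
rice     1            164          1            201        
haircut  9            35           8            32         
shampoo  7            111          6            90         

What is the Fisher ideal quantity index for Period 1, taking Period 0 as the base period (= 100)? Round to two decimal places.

88.61

Laspeyres component (base-period weights):
ΣP(Period 0)Q(Period 1) = 4×51 + 1×201 + 9×32 + 7×90 = 204 + 201 + 288 + 630 = 1323
ΣP(Period 0)Q(Period 0) = 4×60 + 1×164 + 9×35 + 7×111 = 240 + 164 + 315 + 777 = 1496
L = 1323 / 1496 × 100 = 88.4358
Paasche component (current-period weights):
ΣP(Period 1)Q(Period 1) = 5×51 + 1×201 + 8×32 + 6×90 = 255 + 201 + 256 + 540 = 1252
ΣP(Period 1)Q(Period 0) = 5×60 + 1×164 + 8×35 + 6×111 = 300 + 164 + 280 + 666 = 1410
P = 1252 / 1410 × 100 = 88.7943
Fisher = √(L × P) = √(88.4358 × 88.7943) = 88.6149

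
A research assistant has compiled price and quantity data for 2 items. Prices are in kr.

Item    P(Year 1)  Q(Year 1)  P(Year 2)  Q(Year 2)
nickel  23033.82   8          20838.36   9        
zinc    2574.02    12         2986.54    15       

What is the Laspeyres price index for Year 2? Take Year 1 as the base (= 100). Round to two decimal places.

94.14

Laspeyres price index uses base-period quantities as weights.
ΣP(Year 2)·Q(Year 1) = 20838.36×8 + 2986.54×12 = 166706.88 + 35838.48 = 202545.36
ΣP(Year 1)·Q(Year 1) = 23033.82×8 + 2574.02×12 = 184270.56 + 30888.24 = 215158.8
Index = 202545.36 / 215158.8 × 100 = 94.1376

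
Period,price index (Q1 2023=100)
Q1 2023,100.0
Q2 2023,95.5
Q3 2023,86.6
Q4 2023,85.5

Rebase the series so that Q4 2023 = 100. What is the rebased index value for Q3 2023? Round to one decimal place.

Rebased(Q3 2023) = 86.6 / 85.5 × 100 = 101.2865

101.3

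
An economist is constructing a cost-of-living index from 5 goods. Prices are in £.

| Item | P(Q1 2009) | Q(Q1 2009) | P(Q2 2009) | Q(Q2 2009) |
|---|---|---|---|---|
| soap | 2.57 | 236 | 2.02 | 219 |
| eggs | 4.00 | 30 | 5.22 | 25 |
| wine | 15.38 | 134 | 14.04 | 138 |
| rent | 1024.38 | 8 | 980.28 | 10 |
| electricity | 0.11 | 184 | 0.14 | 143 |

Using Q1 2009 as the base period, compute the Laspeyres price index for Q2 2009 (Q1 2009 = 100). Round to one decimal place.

Laspeyres price index uses base-period quantities as weights.
ΣP(Q2 2009)·Q(Q1 2009) = 2.02×236 + 5.22×30 + 14.04×134 + 980.28×8 + 0.14×184 = 476.72 + 156.6 + 1881.36 + 7842.24 + 25.76 = 10382.68
ΣP(Q1 2009)·Q(Q1 2009) = 2.57×236 + 4.00×30 + 15.38×134 + 1024.38×8 + 0.11×184 = 606.52 + 120 + 2060.92 + 8195.04 + 20.24 = 11002.72
Index = 10382.68 / 11002.72 × 100 = 94.3647

94.4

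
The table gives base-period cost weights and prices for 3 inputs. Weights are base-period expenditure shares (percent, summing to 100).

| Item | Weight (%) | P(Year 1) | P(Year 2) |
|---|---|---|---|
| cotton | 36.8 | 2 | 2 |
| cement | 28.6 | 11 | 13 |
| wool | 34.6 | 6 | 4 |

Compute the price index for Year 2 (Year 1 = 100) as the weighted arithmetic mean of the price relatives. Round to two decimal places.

cotton: 36.8 × (2/2) = 36.8 × 1.000000 = 36.8000
cement: 28.6 × (13/11) = 28.6 × 1.181818 = 33.8000
wool: 34.6 × (4/6) = 34.6 × 0.666667 = 23.0667
Index = Σ wᵢ·(p₁ᵢ/p₀ᵢ) = 36.8000 + 33.8000 + 23.0667 = 93.6667

93.67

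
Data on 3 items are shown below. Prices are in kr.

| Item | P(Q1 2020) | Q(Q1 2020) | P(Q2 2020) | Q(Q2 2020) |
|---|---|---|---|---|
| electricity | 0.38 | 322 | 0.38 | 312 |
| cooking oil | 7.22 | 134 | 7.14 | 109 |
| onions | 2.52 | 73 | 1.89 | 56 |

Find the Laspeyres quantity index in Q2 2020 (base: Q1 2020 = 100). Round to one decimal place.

Laspeyres quantity index uses base-period prices as weights.
ΣP(Q1 2020)·Q(Q2 2020) = 0.38×312 + 7.22×109 + 2.52×56 = 118.56 + 786.98 + 141.12 = 1046.66
ΣP(Q1 2020)·Q(Q1 2020) = 0.38×322 + 7.22×134 + 2.52×73 = 122.36 + 967.48 + 183.96 = 1273.8
Index = 1046.66 / 1273.8 × 100 = 82.1683

82.2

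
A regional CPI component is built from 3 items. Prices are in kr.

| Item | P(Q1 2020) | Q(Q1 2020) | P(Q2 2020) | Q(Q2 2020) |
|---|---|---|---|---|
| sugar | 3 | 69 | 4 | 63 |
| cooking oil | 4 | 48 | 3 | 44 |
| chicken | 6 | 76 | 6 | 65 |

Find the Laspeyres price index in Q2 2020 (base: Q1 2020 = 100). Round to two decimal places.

Laspeyres price index uses base-period quantities as weights.
ΣP(Q2 2020)·Q(Q1 2020) = 4×69 + 3×48 + 6×76 = 276 + 144 + 456 = 876
ΣP(Q1 2020)·Q(Q1 2020) = 3×69 + 4×48 + 6×76 = 207 + 192 + 456 = 855
Index = 876 / 855 × 100 = 102.4561

102.46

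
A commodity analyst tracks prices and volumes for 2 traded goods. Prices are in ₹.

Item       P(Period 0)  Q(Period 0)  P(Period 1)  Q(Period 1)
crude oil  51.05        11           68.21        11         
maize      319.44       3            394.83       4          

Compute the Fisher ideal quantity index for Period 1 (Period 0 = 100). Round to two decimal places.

120.71

Laspeyres component (base-period weights):
ΣP(Period 0)Q(Period 1) = 51.05×11 + 319.44×4 = 561.55 + 1277.76 = 1839.31
ΣP(Period 0)Q(Period 0) = 51.05×11 + 319.44×3 = 561.55 + 958.32 = 1519.87
L = 1839.31 / 1519.87 × 100 = 121.0176
Paasche component (current-period weights):
ΣP(Period 1)Q(Period 1) = 68.21×11 + 394.83×4 = 750.31 + 1579.32 = 2329.63
ΣP(Period 1)Q(Period 0) = 68.21×11 + 394.83×3 = 750.31 + 1184.49 = 1934.8
P = 2329.63 / 1934.8 × 100 = 120.4068
Fisher = √(L × P) = √(121.0176 × 120.4068) = 120.7118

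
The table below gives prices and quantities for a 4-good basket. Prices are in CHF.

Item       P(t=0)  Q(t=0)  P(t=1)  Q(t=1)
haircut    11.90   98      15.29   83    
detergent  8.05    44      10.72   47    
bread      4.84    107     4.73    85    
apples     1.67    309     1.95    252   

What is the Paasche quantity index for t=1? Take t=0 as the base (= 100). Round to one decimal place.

86.6

Paasche quantity index uses current-period prices as weights.
ΣP(t=1)·Q(t=1) = 15.29×83 + 10.72×47 + 4.73×85 + 1.95×252 = 1269.07 + 503.84 + 402.05 + 491.4 = 2666.36
ΣP(t=1)·Q(t=0) = 15.29×98 + 10.72×44 + 4.73×107 + 1.95×309 = 1498.42 + 471.68 + 506.11 + 602.55 = 3078.76
Index = 2666.36 / 3078.76 × 100 = 86.6050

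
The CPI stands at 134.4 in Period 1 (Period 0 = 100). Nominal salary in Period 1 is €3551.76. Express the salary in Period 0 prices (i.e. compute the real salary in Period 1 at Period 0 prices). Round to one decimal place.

Real = Nominal ÷ (Index/100) = 3551.76 ÷ (134.4/100)
     = 3551.76 ÷ 1.344 = 2642.6786

2642.7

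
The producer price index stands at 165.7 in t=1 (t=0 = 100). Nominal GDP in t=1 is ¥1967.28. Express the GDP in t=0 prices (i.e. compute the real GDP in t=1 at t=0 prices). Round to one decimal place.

Real = Nominal ÷ (Index/100) = 1967.28 ÷ (165.7/100)
     = 1967.28 ÷ 1.657 = 1187.2541

1187.3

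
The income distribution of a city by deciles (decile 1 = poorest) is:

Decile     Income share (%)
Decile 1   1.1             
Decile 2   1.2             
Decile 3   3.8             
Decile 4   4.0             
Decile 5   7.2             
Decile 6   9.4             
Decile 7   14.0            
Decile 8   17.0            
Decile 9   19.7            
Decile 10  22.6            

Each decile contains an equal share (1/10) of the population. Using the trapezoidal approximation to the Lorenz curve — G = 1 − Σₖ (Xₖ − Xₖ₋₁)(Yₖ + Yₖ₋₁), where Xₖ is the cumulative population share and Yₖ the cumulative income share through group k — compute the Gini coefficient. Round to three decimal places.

0.421

Cumulative income shares Yₖ: 0.0110, 0.0230, 0.0610, 0.1010, 0.1730, 0.2670, 0.4070, 0.5770, 0.7740, 1.0000
Σ (Xₖ−Xₖ₋₁)(Yₖ+Yₖ₋₁) = (1/10)(0.0110+0.0000) + (1/10)(0.0230+0.0110) + (1/10)(0.0610+0.0230) + (1/10)(0.1010+0.0610) + (1/10)(0.1730+0.1010) + (1/10)(0.2670+0.1730) + (1/10)(0.4070+0.2670) + (1/10)(0.5770+0.4070) + (1/10)(0.7740+0.5770) + (1/10)(1.0000+0.7740)
  = 0.0011 + 0.0034 + 0.0084 + 0.0162 + 0.0274 + 0.0440 + 0.0674 + 0.0984 + 0.1351 + 0.1774 = 0.5788
G = 1 − 0.5788 = 0.4212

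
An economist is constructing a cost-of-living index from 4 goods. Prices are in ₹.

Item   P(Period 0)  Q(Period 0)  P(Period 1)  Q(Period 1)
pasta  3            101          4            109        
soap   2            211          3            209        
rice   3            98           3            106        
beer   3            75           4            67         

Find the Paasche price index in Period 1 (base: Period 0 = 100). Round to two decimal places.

130.46

Paasche price index uses current-period quantities as weights.
ΣP(Period 1)·Q(Period 1) = 4×109 + 3×209 + 3×106 + 4×67 = 436 + 627 + 318 + 268 = 1649
ΣP(Period 0)·Q(Period 1) = 3×109 + 2×209 + 3×106 + 3×67 = 327 + 418 + 318 + 201 = 1264
Index = 1649 / 1264 × 100 = 130.4589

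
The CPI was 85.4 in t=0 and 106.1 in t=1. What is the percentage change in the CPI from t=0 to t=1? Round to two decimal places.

Change = (106.1 − 85.4) / 85.4 × 100
       = 20.7 / 85.4 × 100 = 24.2389%

24.24%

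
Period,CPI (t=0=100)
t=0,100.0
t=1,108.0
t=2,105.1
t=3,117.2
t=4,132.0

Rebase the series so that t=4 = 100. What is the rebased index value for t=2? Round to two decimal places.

Rebased(t=2) = 105.1 / 132.0 × 100 = 79.6212

79.62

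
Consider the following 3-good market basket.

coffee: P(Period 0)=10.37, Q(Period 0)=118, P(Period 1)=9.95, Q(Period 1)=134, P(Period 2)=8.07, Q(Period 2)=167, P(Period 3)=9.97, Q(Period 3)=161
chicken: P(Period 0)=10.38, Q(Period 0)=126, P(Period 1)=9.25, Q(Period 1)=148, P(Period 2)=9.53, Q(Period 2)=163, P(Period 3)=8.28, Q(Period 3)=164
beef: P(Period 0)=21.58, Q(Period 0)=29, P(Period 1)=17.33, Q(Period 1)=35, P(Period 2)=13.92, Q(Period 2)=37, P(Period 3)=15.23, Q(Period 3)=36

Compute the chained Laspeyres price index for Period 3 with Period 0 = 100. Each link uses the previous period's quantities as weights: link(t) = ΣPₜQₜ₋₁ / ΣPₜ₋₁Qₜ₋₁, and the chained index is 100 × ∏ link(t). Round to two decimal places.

Link Period 0→Period 1:
ΣP(Period 1)Q(Period 0) = 9.95×118 + 9.25×126 + 17.33×29 = 1174.1 + 1165.5 + 502.57 = 2842.17
ΣP(Period 0)Q(Period 0) = 10.37×118 + 10.38×126 + 21.58×29 = 1223.66 + 1307.88 + 625.82 = 3157.36
link = 2842.17/3157.36 = 0.900173
Link Period 1→Period 2:
ΣP(Period 2)Q(Period 1) = 8.07×134 + 9.53×148 + 13.92×35 = 1081.38 + 1410.44 + 487.2 = 2979.02
ΣP(Period 1)Q(Period 1) = 9.95×134 + 9.25×148 + 17.33×35 = 1333.3 + 1369 + 606.55 = 3308.85
link = 2979.02/3308.85 = 0.900319
Link Period 2→Period 3:
ΣP(Period 3)Q(Period 2) = 9.97×167 + 8.28×163 + 15.23×37 = 1664.99 + 1349.64 + 563.51 = 3578.14
ΣP(Period 2)Q(Period 2) = 8.07×167 + 9.53×163 + 13.92×37 = 1347.69 + 1553.39 + 515.04 = 3416.12
link = 3578.14/3416.12 = 1.047428
Chained index = 100 × 0.900173 × 0.900319 × 1.047428 = 84.8880

84.89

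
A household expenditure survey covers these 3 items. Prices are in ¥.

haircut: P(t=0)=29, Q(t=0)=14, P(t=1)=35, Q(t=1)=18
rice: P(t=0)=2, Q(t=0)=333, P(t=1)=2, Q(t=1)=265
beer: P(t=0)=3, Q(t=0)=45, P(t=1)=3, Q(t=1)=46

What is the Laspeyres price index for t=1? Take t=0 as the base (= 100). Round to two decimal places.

Laspeyres price index uses base-period quantities as weights.
ΣP(t=1)·Q(t=0) = 35×14 + 2×333 + 3×45 = 490 + 666 + 135 = 1291
ΣP(t=0)·Q(t=0) = 29×14 + 2×333 + 3×45 = 406 + 666 + 135 = 1207
Index = 1291 / 1207 × 100 = 106.9594

106.96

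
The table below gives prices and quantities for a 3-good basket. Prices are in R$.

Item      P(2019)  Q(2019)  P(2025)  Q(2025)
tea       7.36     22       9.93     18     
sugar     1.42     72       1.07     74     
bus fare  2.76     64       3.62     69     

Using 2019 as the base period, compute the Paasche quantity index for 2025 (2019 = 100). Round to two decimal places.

Paasche quantity index uses current-period prices as weights.
ΣP(2025)·Q(2025) = 9.93×18 + 1.07×74 + 3.62×69 = 178.74 + 79.18 + 249.78 = 507.7
ΣP(2025)·Q(2019) = 9.93×22 + 1.07×72 + 3.62×64 = 218.46 + 77.04 + 231.68 = 527.18
Index = 507.7 / 527.18 × 100 = 96.3049

96.30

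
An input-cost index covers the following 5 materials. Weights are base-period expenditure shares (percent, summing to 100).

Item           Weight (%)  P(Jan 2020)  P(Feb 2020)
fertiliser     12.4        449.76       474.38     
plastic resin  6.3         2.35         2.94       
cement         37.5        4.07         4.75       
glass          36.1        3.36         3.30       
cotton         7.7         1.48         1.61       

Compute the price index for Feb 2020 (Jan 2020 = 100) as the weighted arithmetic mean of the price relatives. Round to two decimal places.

fertiliser: 12.4 × (474.38/449.76) = 12.4 × 1.054740 = 13.0788
plastic resin: 6.3 × (2.94/2.35) = 6.3 × 1.251064 = 7.8817
cement: 37.5 × (4.75/4.07) = 37.5 × 1.167076 = 43.7654
glass: 36.1 × (3.30/3.36) = 36.1 × 0.982143 = 35.4554
cotton: 7.7 × (1.61/1.48) = 7.7 × 1.087838 = 8.3764
Index = Σ wᵢ·(p₁ᵢ/p₀ᵢ) = 13.0788 + 7.8817 + 43.7654 + 35.4554 + 8.3764 = 108.5575

108.56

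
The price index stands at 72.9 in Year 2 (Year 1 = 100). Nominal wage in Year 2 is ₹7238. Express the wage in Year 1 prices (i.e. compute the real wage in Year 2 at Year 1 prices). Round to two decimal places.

9928.67

Real = Nominal ÷ (Index/100) = 7238 ÷ (72.9/100)
     = 7238 ÷ 0.729 = 9928.6694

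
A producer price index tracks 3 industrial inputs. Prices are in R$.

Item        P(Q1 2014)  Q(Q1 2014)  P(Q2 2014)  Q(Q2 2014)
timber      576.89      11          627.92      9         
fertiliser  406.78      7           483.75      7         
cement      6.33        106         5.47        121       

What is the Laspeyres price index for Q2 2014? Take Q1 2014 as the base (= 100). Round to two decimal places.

110.23

Laspeyres price index uses base-period quantities as weights.
ΣP(Q2 2014)·Q(Q1 2014) = 627.92×11 + 483.75×7 + 5.47×106 = 6907.12 + 3386.25 + 579.82 = 10873.19
ΣP(Q1 2014)·Q(Q1 2014) = 576.89×11 + 406.78×7 + 6.33×106 = 6345.79 + 2847.46 + 670.98 = 9864.23
Index = 10873.19 / 9864.23 × 100 = 110.2285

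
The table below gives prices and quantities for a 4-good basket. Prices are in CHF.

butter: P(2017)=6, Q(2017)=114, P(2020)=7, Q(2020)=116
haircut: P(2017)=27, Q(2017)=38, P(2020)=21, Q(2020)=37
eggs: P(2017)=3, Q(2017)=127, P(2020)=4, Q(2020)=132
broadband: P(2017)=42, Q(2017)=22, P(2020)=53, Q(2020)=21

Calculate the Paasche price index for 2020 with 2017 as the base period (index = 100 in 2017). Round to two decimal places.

Paasche price index uses current-period quantities as weights.
ΣP(2020)·Q(2020) = 7×116 + 21×37 + 4×132 + 53×21 = 812 + 777 + 528 + 1113 = 3230
ΣP(2017)·Q(2020) = 6×116 + 27×37 + 3×132 + 42×21 = 696 + 999 + 396 + 882 = 2973
Index = 3230 / 2973 × 100 = 108.6445

108.64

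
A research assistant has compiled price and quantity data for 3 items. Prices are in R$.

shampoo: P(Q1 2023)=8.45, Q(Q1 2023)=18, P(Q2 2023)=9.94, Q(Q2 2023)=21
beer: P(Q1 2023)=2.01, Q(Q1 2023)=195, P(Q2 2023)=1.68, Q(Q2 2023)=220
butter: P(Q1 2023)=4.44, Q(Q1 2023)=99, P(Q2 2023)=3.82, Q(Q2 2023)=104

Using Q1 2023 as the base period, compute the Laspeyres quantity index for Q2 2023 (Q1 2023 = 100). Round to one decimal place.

Laspeyres quantity index uses base-period prices as weights.
ΣP(Q1 2023)·Q(Q2 2023) = 8.45×21 + 2.01×220 + 4.44×104 = 177.45 + 442.2 + 461.76 = 1081.41
ΣP(Q1 2023)·Q(Q1 2023) = 8.45×18 + 2.01×195 + 4.44×99 = 152.1 + 391.95 + 439.56 = 983.61
Index = 1081.41 / 983.61 × 100 = 109.9430

109.9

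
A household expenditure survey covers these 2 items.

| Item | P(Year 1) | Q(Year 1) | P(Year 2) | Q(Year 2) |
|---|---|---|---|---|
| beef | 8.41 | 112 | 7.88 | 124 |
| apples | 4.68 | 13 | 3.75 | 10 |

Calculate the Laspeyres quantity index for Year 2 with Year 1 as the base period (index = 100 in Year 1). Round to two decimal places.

Laspeyres quantity index uses base-period prices as weights.
ΣP(Year 1)·Q(Year 2) = 8.41×124 + 4.68×10 = 1042.84 + 46.8 = 1089.64
ΣP(Year 1)·Q(Year 1) = 8.41×112 + 4.68×13 = 941.92 + 60.84 = 1002.76
Index = 1089.64 / 1002.76 × 100 = 108.6641

108.66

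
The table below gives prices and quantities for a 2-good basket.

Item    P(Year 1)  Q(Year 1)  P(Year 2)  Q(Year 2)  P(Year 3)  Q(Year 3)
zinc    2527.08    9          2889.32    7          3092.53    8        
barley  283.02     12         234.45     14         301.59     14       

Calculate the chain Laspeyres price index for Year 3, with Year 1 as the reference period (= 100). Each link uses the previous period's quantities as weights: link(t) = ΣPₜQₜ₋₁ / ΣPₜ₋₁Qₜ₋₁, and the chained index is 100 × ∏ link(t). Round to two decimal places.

121.32

Link Year 1→Year 2:
ΣP(Year 2)Q(Year 1) = 2889.32×9 + 234.45×12 = 26003.88 + 2813.4 = 28817.28
ΣP(Year 1)Q(Year 1) = 2527.08×9 + 283.02×12 = 22743.72 + 3396.24 = 26139.96
link = 28817.28/26139.96 = 1.102422
Link Year 2→Year 3:
ΣP(Year 3)Q(Year 2) = 3092.53×7 + 301.59×14 = 21647.71 + 4222.26 = 25869.97
ΣP(Year 2)Q(Year 2) = 2889.32×7 + 234.45×14 = 20225.24 + 3282.3 = 23507.54
link = 25869.97/23507.54 = 1.100497
Chained index = 100 × 1.102422 × 1.100497 = 121.3212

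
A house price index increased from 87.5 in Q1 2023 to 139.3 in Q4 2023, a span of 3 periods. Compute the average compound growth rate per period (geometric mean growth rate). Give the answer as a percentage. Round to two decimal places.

16.77%

Growth factor = (139.3/87.5)^(1/3) = (1.592000)^(1/3) = 1.167654
Growth rate = 1.167654 − 1 = 0.167654 = 16.7654%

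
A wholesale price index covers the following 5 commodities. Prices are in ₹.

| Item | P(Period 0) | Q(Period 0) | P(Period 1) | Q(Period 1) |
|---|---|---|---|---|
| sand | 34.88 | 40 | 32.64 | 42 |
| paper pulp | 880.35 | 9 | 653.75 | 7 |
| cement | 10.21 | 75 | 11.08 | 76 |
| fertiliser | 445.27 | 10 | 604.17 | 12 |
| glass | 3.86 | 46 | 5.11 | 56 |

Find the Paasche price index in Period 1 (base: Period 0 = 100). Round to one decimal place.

Paasche price index uses current-period quantities as weights.
ΣP(Period 1)·Q(Period 1) = 32.64×42 + 653.75×7 + 11.08×76 + 604.17×12 + 5.11×56 = 1370.88 + 4576.25 + 842.08 + 7250.04 + 286.16 = 14325.41
ΣP(Period 0)·Q(Period 1) = 34.88×42 + 880.35×7 + 10.21×76 + 445.27×12 + 3.86×56 = 1464.96 + 6162.45 + 775.96 + 5343.24 + 216.16 = 13962.77
Index = 14325.41 / 13962.77 × 100 = 102.5972

102.6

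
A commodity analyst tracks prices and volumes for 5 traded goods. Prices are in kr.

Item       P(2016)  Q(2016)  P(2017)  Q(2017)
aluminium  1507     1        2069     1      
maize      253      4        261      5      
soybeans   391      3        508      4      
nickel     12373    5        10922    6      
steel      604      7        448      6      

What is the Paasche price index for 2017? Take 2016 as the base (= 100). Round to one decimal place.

Paasche price index uses current-period quantities as weights.
ΣP(2017)·Q(2017) = 2069×1 + 261×5 + 508×4 + 10922×6 + 448×6 = 2069 + 1305 + 2032 + 65532 + 2688 = 73626
ΣP(2016)·Q(2017) = 1507×1 + 253×5 + 391×4 + 12373×6 + 604×6 = 1507 + 1265 + 1564 + 74238 + 3624 = 82198
Index = 73626 / 82198 × 100 = 89.5715

89.6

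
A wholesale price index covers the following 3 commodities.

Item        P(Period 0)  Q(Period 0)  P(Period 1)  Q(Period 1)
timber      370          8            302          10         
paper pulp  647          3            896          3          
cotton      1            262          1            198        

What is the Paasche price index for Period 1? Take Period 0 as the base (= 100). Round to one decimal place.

101.1

Paasche price index uses current-period quantities as weights.
ΣP(Period 1)·Q(Period 1) = 302×10 + 896×3 + 1×198 = 3020 + 2688 + 198 = 5906
ΣP(Period 0)·Q(Period 1) = 370×10 + 647×3 + 1×198 = 3700 + 1941 + 198 = 5839
Index = 5906 / 5839 × 100 = 101.1475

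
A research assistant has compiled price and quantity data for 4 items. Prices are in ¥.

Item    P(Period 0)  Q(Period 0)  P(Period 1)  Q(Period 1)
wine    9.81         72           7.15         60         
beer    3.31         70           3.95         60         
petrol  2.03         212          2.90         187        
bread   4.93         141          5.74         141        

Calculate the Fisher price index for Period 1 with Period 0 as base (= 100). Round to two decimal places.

107.86

Laspeyres component (base-period weights):
ΣP(Period 1)Q(Period 0) = 7.15×72 + 3.95×70 + 2.90×212 + 5.74×141 = 514.8 + 276.5 + 614.8 + 809.34 = 2215.44
ΣP(Period 0)Q(Period 0) = 9.81×72 + 3.31×70 + 2.03×212 + 4.93×141 = 706.32 + 231.7 + 430.36 + 695.13 = 2063.51
L = 2215.44 / 2063.51 × 100 = 107.3627
Paasche component (current-period weights):
ΣP(Period 1)Q(Period 1) = 7.15×60 + 3.95×60 + 2.90×187 + 5.74×141 = 429 + 237 + 542.3 + 809.34 = 2017.64
ΣP(Period 0)Q(Period 1) = 9.81×60 + 3.31×60 + 2.03×187 + 4.93×141 = 588.6 + 198.6 + 379.61 + 695.13 = 1861.94
P = 2017.64 / 1861.94 × 100 = 108.3622
Fisher = √(L × P) = √(107.3627 × 108.3622) = 107.8613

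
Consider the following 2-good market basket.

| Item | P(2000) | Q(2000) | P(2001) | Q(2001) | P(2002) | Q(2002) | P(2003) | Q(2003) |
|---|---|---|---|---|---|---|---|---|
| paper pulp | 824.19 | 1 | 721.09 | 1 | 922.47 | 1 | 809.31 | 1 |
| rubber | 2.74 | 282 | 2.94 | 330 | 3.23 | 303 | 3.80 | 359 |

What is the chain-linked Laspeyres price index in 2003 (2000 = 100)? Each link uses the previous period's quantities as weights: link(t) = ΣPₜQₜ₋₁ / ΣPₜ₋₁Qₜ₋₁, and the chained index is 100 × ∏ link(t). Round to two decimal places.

Link 2000→2001:
ΣP(2001)Q(2000) = 721.09×1 + 2.94×282 = 721.09 + 829.08 = 1550.17
ΣP(2000)Q(2000) = 824.19×1 + 2.74×282 = 824.19 + 772.68 = 1596.87
link = 1550.17/1596.87 = 0.970755
Link 2001→2002:
ΣP(2002)Q(2001) = 922.47×1 + 3.23×330 = 922.47 + 1065.9 = 1988.37
ΣP(2001)Q(2001) = 721.09×1 + 2.94×330 = 721.09 + 970.2 = 1691.29
link = 1988.37/1691.29 = 1.175653
Link 2002→2003:
ΣP(2003)Q(2002) = 809.31×1 + 3.80×303 = 809.31 + 1151.4 = 1960.71
ΣP(2002)Q(2002) = 922.47×1 + 3.23×303 = 922.47 + 978.69 = 1901.16
link = 1960.71/1901.16 = 1.031323
Chained index = 100 × 0.970755 × 1.175653 × 1.031323 = 117.7019

117.70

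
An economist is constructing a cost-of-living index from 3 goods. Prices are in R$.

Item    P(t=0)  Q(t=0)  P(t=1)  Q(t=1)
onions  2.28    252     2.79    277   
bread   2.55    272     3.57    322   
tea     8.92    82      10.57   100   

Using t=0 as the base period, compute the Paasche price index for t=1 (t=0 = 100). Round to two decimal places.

127.07

Paasche price index uses current-period quantities as weights.
ΣP(t=1)·Q(t=1) = 2.79×277 + 3.57×322 + 10.57×100 = 772.83 + 1149.54 + 1057 = 2979.37
ΣP(t=0)·Q(t=1) = 2.28×277 + 2.55×322 + 8.92×100 = 631.56 + 821.1 + 892 = 2344.66
Index = 2979.37 / 2344.66 × 100 = 127.0704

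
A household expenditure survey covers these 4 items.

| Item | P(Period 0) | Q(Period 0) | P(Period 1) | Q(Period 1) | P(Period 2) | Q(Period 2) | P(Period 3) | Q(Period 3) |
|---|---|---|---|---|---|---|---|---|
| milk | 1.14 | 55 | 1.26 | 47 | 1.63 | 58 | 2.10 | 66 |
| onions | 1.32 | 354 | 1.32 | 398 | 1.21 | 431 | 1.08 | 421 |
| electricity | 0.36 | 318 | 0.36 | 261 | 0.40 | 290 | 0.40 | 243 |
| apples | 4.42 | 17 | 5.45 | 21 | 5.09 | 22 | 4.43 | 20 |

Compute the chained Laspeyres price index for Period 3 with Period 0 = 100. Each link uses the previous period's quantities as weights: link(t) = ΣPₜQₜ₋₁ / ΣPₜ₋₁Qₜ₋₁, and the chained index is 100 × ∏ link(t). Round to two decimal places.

95.14

Link Period 0→Period 1:
ΣP(Period 1)Q(Period 0) = 1.26×55 + 1.32×354 + 0.36×318 + 5.45×17 = 69.3 + 467.28 + 114.48 + 92.65 = 743.71
ΣP(Period 0)Q(Period 0) = 1.14×55 + 1.32×354 + 0.36×318 + 4.42×17 = 62.7 + 467.28 + 114.48 + 75.14 = 719.6
link = 743.71/719.6 = 1.033505
Link Period 1→Period 2:
ΣP(Period 2)Q(Period 1) = 1.63×47 + 1.21×398 + 0.40×261 + 5.09×21 = 76.61 + 481.58 + 104.4 + 106.89 = 769.48
ΣP(Period 1)Q(Period 1) = 1.26×47 + 1.32×398 + 0.36×261 + 5.45×21 = 59.22 + 525.36 + 93.96 + 114.45 = 792.99
link = 769.48/792.99 = 0.970353
Link Period 2→Period 3:
ΣP(Period 3)Q(Period 2) = 2.10×58 + 1.08×431 + 0.40×290 + 4.43×22 = 121.8 + 465.48 + 116 + 97.46 = 800.74
ΣP(Period 2)Q(Period 2) = 1.63×58 + 1.21×431 + 0.40×290 + 5.09×22 = 94.54 + 521.51 + 116 + 111.98 = 844.03
link = 800.74/844.03 = 0.948710
Chained index = 100 × 1.033505 × 0.970353 × 0.948710 = 95.1428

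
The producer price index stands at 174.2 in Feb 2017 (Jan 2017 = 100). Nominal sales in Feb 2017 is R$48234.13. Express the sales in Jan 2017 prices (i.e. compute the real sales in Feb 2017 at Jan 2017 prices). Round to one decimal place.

27688.9

Real = Nominal ÷ (Index/100) = 48234.13 ÷ (174.2/100)
     = 48234.13 ÷ 1.742 = 27688.9380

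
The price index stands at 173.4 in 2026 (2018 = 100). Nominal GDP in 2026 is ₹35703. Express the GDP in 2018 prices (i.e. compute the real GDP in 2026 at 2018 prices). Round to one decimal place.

Real = Nominal ÷ (Index/100) = 35703 ÷ (173.4/100)
     = 35703 ÷ 1.734 = 20589.9654

20590.0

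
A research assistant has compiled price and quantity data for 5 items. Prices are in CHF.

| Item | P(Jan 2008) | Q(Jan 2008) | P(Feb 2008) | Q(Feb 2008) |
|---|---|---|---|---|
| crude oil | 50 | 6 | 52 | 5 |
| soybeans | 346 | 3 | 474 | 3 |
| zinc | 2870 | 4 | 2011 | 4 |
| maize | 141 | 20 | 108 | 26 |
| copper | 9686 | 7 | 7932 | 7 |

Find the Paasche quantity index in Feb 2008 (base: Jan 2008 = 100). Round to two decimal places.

Paasche quantity index uses current-period prices as weights.
ΣP(Feb 2008)·Q(Feb 2008) = 52×5 + 474×3 + 2011×4 + 108×26 + 7932×7 = 260 + 1422 + 8044 + 2808 + 55524 = 68058
ΣP(Feb 2008)·Q(Jan 2008) = 52×6 + 474×3 + 2011×4 + 108×20 + 7932×7 = 312 + 1422 + 8044 + 2160 + 55524 = 67462
Index = 68058 / 67462 × 100 = 100.8835

100.88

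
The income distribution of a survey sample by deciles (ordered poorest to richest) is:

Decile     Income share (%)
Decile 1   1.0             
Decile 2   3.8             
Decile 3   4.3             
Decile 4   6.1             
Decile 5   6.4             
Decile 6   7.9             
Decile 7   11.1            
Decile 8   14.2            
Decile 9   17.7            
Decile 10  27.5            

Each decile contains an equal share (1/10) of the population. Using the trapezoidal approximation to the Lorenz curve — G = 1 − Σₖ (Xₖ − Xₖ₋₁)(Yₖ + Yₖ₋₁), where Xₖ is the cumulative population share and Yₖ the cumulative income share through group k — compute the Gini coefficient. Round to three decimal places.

0.402

Cumulative income shares Yₖ: 0.0100, 0.0480, 0.0910, 0.1520, 0.2160, 0.2950, 0.4060, 0.5480, 0.7250, 1.0000
Σ (Xₖ−Xₖ₋₁)(Yₖ+Yₖ₋₁) = (1/10)(0.0100+0.0000) + (1/10)(0.0480+0.0100) + (1/10)(0.0910+0.0480) + (1/10)(0.1520+0.0910) + (1/10)(0.2160+0.1520) + (1/10)(0.2950+0.2160) + (1/10)(0.4060+0.2950) + (1/10)(0.5480+0.4060) + (1/10)(0.7250+0.5480) + (1/10)(1.0000+0.7250)
  = 0.0010 + 0.0058 + 0.0139 + 0.0243 + 0.0368 + 0.0511 + 0.0701 + 0.0954 + 0.1273 + 0.1725 = 0.5982
G = 1 − 0.5982 = 0.4018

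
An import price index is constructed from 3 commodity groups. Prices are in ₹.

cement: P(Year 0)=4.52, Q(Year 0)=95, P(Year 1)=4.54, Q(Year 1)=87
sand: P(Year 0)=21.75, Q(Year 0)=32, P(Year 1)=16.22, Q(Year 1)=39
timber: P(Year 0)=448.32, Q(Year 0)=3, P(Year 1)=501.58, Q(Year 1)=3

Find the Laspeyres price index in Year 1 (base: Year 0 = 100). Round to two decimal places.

99.38

Laspeyres price index uses base-period quantities as weights.
ΣP(Year 1)·Q(Year 0) = 4.54×95 + 16.22×32 + 501.58×3 = 431.3 + 519.04 + 1504.74 = 2455.08
ΣP(Year 0)·Q(Year 0) = 4.52×95 + 21.75×32 + 448.32×3 = 429.4 + 696 + 1344.96 = 2470.36
Index = 2455.08 / 2470.36 × 100 = 99.3815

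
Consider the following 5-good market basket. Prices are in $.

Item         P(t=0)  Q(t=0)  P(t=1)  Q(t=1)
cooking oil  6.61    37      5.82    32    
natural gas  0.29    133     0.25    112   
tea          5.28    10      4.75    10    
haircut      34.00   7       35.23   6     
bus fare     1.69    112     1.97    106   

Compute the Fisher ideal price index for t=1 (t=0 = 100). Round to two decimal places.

100.15

Laspeyres component (base-period weights):
ΣP(t=1)Q(t=0) = 5.82×37 + 0.25×133 + 4.75×10 + 35.23×7 + 1.97×112 = 215.34 + 33.25 + 47.5 + 246.61 + 220.64 = 763.34
ΣP(t=0)Q(t=0) = 6.61×37 + 0.29×133 + 5.28×10 + 34.00×7 + 1.69×112 = 244.57 + 38.57 + 52.8 + 238 + 189.28 = 763.22
L = 763.34 / 763.22 × 100 = 100.0157
Paasche component (current-period weights):
ΣP(t=1)Q(t=1) = 5.82×32 + 0.25×112 + 4.75×10 + 35.23×6 + 1.97×106 = 186.24 + 28 + 47.5 + 211.38 + 208.82 = 681.94
ΣP(t=0)Q(t=1) = 6.61×32 + 0.29×112 + 5.28×10 + 34.00×6 + 1.69×106 = 211.52 + 32.48 + 52.8 + 204 + 179.14 = 679.94
P = 681.94 / 679.94 × 100 = 100.2941
Fisher = √(L × P) = √(100.0157 × 100.2941) = 100.1548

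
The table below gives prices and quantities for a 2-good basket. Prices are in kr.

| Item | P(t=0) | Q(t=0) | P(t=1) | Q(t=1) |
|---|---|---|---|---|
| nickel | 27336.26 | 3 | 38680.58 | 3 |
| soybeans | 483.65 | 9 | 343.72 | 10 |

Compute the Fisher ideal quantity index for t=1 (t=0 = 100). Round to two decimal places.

100.42

Laspeyres component (base-period weights):
ΣP(t=0)Q(t=1) = 27336.26×3 + 483.65×10 = 82008.78 + 4836.5 = 86845.28
ΣP(t=0)Q(t=0) = 27336.26×3 + 483.65×9 = 82008.78 + 4352.85 = 86361.63
L = 86845.28 / 86361.63 × 100 = 100.5600
Paasche component (current-period weights):
ΣP(t=1)Q(t=1) = 38680.58×3 + 343.72×10 = 116041.74 + 3437.2 = 119478.94
ΣP(t=1)Q(t=0) = 38680.58×3 + 343.72×9 = 116041.74 + 3093.48 = 119135.22
P = 119478.94 / 119135.22 × 100 = 100.2885
Fisher = √(L × P) = √(100.5600 × 100.2885) = 100.4242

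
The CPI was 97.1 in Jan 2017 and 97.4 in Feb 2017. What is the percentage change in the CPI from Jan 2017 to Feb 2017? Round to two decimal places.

Change = (97.4 − 97.1) / 97.1 × 100
       = 0.3 / 97.1 × 100 = 0.3090%

0.31%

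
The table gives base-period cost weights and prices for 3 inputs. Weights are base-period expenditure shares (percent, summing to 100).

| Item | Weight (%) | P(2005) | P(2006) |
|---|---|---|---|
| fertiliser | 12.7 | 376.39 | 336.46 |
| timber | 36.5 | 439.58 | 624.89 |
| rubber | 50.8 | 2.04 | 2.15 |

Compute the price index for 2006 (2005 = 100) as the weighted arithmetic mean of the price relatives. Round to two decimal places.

116.78

fertiliser: 12.7 × (336.46/376.39) = 12.7 × 0.893913 = 11.3527
timber: 36.5 × (624.89/439.58) = 36.5 × 1.421561 = 51.8870
rubber: 50.8 × (2.15/2.04) = 50.8 × 1.053922 = 53.5392
Index = Σ wᵢ·(p₁ᵢ/p₀ᵢ) = 11.3527 + 51.8870 + 53.5392 = 116.7789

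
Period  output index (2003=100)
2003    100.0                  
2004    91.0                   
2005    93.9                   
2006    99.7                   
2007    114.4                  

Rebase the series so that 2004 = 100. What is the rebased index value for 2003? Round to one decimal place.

Rebased(2003) = 100.0 / 91.0 × 100 = 109.8901

109.9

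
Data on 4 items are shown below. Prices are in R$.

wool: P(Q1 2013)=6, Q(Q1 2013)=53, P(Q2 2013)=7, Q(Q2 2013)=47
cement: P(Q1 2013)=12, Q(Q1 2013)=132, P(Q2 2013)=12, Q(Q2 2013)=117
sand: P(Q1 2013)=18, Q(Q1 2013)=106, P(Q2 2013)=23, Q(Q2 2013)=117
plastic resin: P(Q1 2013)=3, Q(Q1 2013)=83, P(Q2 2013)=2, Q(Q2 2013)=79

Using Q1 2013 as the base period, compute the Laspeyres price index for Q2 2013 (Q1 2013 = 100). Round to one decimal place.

112.3

Laspeyres price index uses base-period quantities as weights.
ΣP(Q2 2013)·Q(Q1 2013) = 7×53 + 12×132 + 23×106 + 2×83 = 371 + 1584 + 2438 + 166 = 4559
ΣP(Q1 2013)·Q(Q1 2013) = 6×53 + 12×132 + 18×106 + 3×83 = 318 + 1584 + 1908 + 249 = 4059
Index = 4559 / 4059 × 100 = 112.3183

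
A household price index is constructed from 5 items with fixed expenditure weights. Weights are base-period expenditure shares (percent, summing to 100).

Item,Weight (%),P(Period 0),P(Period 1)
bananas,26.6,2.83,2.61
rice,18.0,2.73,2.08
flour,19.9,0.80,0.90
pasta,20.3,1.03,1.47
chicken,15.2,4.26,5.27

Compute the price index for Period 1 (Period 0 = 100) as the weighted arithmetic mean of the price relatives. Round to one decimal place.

108.4

bananas: 26.6 × (2.61/2.83) = 26.6 × 0.922261 = 24.5322
rice: 18.0 × (2.08/2.73) = 18.0 × 0.761905 = 13.7143
flour: 19.9 × (0.90/0.80) = 19.9 × 1.125000 = 22.3875
pasta: 20.3 × (1.47/1.03) = 20.3 × 1.427184 = 28.9718
chicken: 15.2 × (5.27/4.26) = 15.2 × 1.237089 = 18.8038
Index = Σ wᵢ·(p₁ᵢ/p₀ᵢ) = 24.5322 + 13.7143 + 22.3875 + 28.9718 + 18.8038 = 108.4095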